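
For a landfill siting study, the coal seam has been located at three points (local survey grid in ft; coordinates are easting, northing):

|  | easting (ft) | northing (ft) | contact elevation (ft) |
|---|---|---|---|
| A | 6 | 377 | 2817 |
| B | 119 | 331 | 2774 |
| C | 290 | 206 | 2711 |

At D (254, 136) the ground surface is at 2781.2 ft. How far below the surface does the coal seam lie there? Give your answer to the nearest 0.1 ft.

53.3 ft

Let the plane be z = a·easting + b·northing + c.
B−A: 113a − 46b = −43;  C−A: 284a − 171b = −106.
Solving gives a = −0.39575, b = −0.03739.
Then c = 2817 − a·6 − b·377 = 2833.47.
At (254, 136): z_contact = −100.52 − 5.08 + 2833.47 = 2727.86 ft.
Depth below ground = 2781.2 − 2727.86 = 53.3 ft.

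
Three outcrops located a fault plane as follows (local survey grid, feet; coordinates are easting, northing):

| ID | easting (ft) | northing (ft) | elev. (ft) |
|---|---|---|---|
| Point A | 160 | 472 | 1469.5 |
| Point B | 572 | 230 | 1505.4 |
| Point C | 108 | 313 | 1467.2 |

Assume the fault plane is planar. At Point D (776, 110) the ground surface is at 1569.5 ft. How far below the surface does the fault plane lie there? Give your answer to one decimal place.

46.3 ft

Two edge vectors: Point A→Point B = (412, -242, 35.9), Point A→Point C = (-52, -159, -2.3).
Normal n = (Point A→Point B) × (Point A→Point C) = (6264.7, -919.2, -78092).
So ∂z/∂easting = −n_x/n_z = 0.08022 and ∂z/∂northing = −n_y/n_z = −0.01177.
Intercept c from Point A: 1469.5 − 12.84 + 5.56 = 1462.22.
At (776, 110): z_contact = 62.25 − 1.29 + 1462.22 = 1523.18 ft.
Depth below ground = 1569.5 − 1523.18 = 46.3 ft.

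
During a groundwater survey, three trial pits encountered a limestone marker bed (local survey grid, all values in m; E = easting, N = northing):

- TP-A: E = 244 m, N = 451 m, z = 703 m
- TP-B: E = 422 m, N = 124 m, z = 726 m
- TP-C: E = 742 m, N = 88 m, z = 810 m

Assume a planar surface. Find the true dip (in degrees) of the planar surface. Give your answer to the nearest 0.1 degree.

Let the plane be z = a·E + b·N + c.
TP-B−TP-A: 178a − 327b = 23;  TP-C−TP-A: 498a − 363b = 107.
Solving gives a = 0.27119, b = 0.07729.
Gradient magnitude |∇z| = √(a² + b²) = √(0.07355 + 0.00597) = 0.28199.
True dip = arctan(0.28199) = 15.7°, dipping toward WSW (azimuth ≈ 254°).

15.7°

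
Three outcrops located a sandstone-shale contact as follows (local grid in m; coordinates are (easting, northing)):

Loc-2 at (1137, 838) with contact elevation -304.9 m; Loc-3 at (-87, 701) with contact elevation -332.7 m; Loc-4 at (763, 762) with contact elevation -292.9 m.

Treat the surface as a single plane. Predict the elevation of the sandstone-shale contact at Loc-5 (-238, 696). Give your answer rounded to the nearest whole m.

-343 m

Let the plane be z = a·E + b·N + c.
Loc-3−Loc-2: −1224a − 137b = −27.8;  Loc-4−Loc-2: −374a − 76b = 12.
Solving gives a = 0.08991, b = −0.60033.
Then c = -304.9 − a·1137 − b·838 = 95.95.
At (-238, 696): z = −21.4 − 417.8 + 95.95 = -343.3 m.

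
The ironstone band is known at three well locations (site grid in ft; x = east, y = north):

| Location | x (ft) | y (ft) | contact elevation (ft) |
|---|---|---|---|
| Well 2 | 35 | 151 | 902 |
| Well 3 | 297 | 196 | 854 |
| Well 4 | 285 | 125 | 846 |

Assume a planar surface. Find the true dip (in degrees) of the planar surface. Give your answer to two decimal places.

14.35°

Let the plane be z = a·x + b·y + c.
Well 3−Well 2: 262a + 45b = −48;  Well 4−Well 2: 250a − 26b = −56.
Solving gives a = −0.20861, b = 0.14793.
Gradient magnitude |∇z| = √(a² + b²) = √(0.04352 + 0.02188) = 0.25574.
True dip = arctan(0.25574) = 14.35°, dipping toward SE (azimuth ≈ 125°).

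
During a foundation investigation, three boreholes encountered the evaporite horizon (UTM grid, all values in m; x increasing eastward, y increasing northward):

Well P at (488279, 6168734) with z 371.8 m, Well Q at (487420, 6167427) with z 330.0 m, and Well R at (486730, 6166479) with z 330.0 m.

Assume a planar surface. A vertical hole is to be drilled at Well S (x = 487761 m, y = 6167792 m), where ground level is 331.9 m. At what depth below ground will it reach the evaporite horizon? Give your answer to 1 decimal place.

36.0 m

Let the plane be z = a·x + b·y + c.
Well Q−Well P: −859a − 1307b = −41.8;  Well R−Well P: −1549a − 2255b = −41.8.
Solving gives a = −0.452883494, b = 0.329630392.
Then c = 371.8 − a·488279 − b·6168734 = −1811896.90.
At (487761, 6167792): z_contact = −220898.91 + 2033091.69 − 1811896.90 = 295.88 m.
Depth below ground = 331.9 − 295.88 = 36.0 m.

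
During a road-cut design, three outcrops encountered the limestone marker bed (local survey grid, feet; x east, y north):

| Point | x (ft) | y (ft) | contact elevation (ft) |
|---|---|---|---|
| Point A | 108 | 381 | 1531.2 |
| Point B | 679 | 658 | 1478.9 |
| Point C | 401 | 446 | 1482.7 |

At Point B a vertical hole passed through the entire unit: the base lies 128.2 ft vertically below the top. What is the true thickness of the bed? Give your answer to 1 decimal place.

120.6 ft

Let the plane be z = a·x + b·y + c.
Point B−Point A: 571a + 277b = −52.3;  Point C−Point A: 293a + 65b = −48.5.
Solving gives a = −0.22783, b = 0.28083.
|∇z| = √(a²+b²) = 0.36163, so dip δ = arctan(0.36163) = 19.88°.
True thickness = vertical thickness × cos δ = 128.2 × cos 19.88° = 120.6 ft.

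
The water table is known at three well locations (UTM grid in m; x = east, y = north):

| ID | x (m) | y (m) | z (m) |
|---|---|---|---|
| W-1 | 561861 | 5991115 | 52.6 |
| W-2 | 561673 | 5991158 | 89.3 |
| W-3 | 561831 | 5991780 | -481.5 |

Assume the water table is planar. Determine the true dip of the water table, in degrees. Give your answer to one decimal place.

Two edge vectors: W-1→W-2 = (-188, 43, 36.7), W-1→W-3 = (-30, 665, -534.1).
Normal n = (W-1→W-2) × (W-1→W-3) = (-47371.8, -101511.8, -123730).
So ∂z/∂x = −n_x/n_z = −0.38286 and ∂z/∂y = −n_y/n_z = −0.82043.
Gradient magnitude |∇z| = √(a² + b²) = √(0.14659 + 0.67311) = 0.90537.
True dip = arctan(0.90537) = 42.2°, dipping toward NNE (azimuth ≈ 025°).

42.2°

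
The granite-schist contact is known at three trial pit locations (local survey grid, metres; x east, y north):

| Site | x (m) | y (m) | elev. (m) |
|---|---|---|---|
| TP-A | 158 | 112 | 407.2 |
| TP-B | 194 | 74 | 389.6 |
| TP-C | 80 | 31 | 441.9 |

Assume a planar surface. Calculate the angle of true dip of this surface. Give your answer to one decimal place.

Two edge vectors: TP-A→TP-B = (36, -38, -17.6), TP-A→TP-C = (-78, -81, 34.7).
Normal n = (TP-A→TP-B) × (TP-A→TP-C) = (-2744.2, 123.6, -5880).
So ∂z/∂x = −n_x/n_z = −0.46670 and ∂z/∂y = −n_y/n_z = 0.02102.
Gradient magnitude |∇z| = √(a² + b²) = √(0.21781 + 0.00044) = 0.46717.
True dip = arctan(0.46717) = 25.0°, dipping toward E (azimuth ≈ 093°).

25.0°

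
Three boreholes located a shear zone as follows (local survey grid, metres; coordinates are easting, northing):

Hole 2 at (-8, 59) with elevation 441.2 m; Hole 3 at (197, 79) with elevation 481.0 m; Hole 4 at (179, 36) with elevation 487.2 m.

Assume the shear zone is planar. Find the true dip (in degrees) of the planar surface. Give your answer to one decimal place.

17.7°

Two edge vectors: Hole 2→Hole 3 = (205, 20, 39.8), Hole 2→Hole 4 = (187, -23, 46).
Normal n = (Hole 2→Hole 3) × (Hole 2→Hole 4) = (1835.4, -1987.4, -8455).
So ∂z/∂easting = −n_x/n_z = 0.21708 and ∂z/∂northing = −n_y/n_z = −0.23506.
Gradient magnitude |∇z| = √(a² + b²) = √(0.04712 + 0.05525) = 0.31996.
True dip = arctan(0.31996) = 17.7°, dipping toward NW (azimuth ≈ 317°).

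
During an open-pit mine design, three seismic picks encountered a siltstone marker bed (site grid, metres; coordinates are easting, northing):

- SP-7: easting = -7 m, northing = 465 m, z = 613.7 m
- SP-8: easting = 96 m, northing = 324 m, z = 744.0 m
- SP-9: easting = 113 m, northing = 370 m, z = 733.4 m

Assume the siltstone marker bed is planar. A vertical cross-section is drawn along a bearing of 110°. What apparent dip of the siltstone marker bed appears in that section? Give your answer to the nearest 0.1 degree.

36.9°

Two edge vectors: SP-7→SP-8 = (103, -141, 130.3), SP-7→SP-9 = (120, -95, 119.7).
Normal n = (SP-7→SP-8) × (SP-7→SP-9) = (-4499.2, 3306.9, 7135).
So ∂z/∂easting = −n_x/n_z = 0.63058 and ∂z/∂northing = −n_y/n_z = −0.46348.
Unit vector along 110° is (sin 110°, cos 110°) = (0.9397, -0.3420).
Slope in that direction = a·(0.9397) + b·(-0.3420) = 0.75107.
Apparent dip = arctan|0.75107| = 36.9° (true dip is 38.0°, so apparent ≤ true as expected).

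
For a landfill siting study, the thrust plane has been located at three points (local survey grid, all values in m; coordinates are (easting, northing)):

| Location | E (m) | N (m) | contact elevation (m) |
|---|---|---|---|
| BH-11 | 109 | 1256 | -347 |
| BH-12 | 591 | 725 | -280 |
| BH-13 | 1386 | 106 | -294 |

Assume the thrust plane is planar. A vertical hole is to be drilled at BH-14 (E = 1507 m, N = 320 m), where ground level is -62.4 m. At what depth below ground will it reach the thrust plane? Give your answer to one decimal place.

Let the plane be z = a·E + b·N + c.
BH-12−BH-11: 482a − 531b = 67;  BH-13−BH-11: 1277a − 1150b = 53.
Solving gives a = −0.395090, b = −0.484809.
Then c = -347 − a·109 − b·1256 = 304.98.
At (1507, 320): z_contact = −595.40 − 155.14 + 304.98 = -445.55 m.
Depth below ground = -62.4 − (-445.55) = 383.2 m.

383.2 m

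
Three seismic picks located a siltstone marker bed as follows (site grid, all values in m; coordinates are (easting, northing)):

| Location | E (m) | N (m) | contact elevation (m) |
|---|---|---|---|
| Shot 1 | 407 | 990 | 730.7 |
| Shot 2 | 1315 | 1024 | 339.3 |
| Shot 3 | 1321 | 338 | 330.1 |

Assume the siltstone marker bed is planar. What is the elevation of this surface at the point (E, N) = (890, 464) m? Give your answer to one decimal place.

517.3 m

Let the plane be z = a·E + b·N + c.
Shot 2−Shot 1: 908a + 34b = −391.4;  Shot 3−Shot 1: 914a − 652b = −400.6.
Solving gives a = −0.431418, b = 0.009638.
Then c = 730.7 − a·407 − b·990 = 896.75.
At (890, 464): z = −384.0 + 4.5 + 896.75 = 517.3 m.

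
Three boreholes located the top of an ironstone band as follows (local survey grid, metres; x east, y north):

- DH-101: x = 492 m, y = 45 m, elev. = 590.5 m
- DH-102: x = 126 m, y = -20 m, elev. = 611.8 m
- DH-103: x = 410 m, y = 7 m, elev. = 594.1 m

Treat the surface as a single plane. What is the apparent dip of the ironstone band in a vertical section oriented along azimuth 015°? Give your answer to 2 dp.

1.77°

Let the plane be z = a·x + b·y + c.
DH-102−DH-101: −366a − 65b = 21.3;  DH-103−DH-101: −82a − 38b = 3.6.
Solving gives a = −0.06708, b = 0.05001.
Unit vector along 015° is (sin 15°, cos 15°) = (0.2588, 0.9659).
Slope in that direction = a·(0.2588) + b·(0.9659) = 0.03095.
Apparent dip = arctan|0.03095| = 1.77° (true dip is 4.8°, so apparent ≤ true as expected).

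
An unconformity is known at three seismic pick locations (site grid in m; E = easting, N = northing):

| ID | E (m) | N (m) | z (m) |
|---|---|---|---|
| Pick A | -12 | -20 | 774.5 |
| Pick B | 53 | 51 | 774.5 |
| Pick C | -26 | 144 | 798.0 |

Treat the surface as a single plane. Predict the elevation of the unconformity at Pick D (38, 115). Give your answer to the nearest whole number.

Two edge vectors: Pick A→Pick B = (65, 71, 0), Pick A→Pick C = (-14, 164, 23.5).
Normal n = (Pick A→Pick B) × (Pick A→Pick C) = (1668.5, -1527.5, 11654).
So ∂z/∂E = −n_x/n_z = −0.14317 and ∂z/∂N = −n_y/n_z = 0.13107.
Intercept c from Pick A: 774.5 − 1.72 + 2.62 = 775.40.
At (38, 115): z = −5.4 + 15.1 + 775.40 = 785.0 m.

785 m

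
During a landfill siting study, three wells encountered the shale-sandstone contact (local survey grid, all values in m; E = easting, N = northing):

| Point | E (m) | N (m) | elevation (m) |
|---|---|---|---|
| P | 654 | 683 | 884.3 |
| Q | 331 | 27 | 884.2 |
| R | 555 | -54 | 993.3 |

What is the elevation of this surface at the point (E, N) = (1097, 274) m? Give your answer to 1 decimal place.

1150.7 m

Two edge vectors: P→Q = (-323, -656, -0.1), P→R = (-99, -737, 109).
Normal n = (P→Q) × (P→R) = (-71577.7, 35216.9, 173107).
So ∂z/∂E = −n_x/n_z = 0.413488 and ∂z/∂N = −n_y/n_z = −0.203440.
Intercept c from P: 884.3 − 270.42 + 138.95 = 752.83.
At (1097, 274): z = 453.6 − 55.7 + 752.83 = 1150.7 m.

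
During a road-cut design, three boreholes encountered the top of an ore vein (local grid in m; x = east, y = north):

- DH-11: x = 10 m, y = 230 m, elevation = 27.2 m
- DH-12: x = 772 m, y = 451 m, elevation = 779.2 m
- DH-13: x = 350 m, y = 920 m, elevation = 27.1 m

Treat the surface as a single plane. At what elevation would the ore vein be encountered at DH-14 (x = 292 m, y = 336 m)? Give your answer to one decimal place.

Let the plane be z = a·x + b·y + c.
DH-12−DH-11: 762a + 221b = 752;  DH-13−DH-11: 340a + 690b = −0.1.
Solving gives a = 1.15148, b = −0.56754.
Then c = 27.2 − a·10 − b·230 = 146.22.
At (292, 336): z = 336.2 − 190.7 + 146.22 = 291.8 m.

291.8 m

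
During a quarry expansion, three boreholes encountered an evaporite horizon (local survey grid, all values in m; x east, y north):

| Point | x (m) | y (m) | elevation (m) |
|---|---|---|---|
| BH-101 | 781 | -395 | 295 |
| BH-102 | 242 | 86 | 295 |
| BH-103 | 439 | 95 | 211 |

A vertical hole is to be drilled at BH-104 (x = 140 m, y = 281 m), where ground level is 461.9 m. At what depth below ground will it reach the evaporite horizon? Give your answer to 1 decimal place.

Let the plane be z = a·x + b·y + c.
BH-102−BH-101: −539a + 481b = 0;  BH-103−BH-101: −342a + 490b = −84.
Solving gives a = −0.40563, b = −0.45454.
Then c = 295 − a·781 − b·-395 = 432.25.
At (140, 281): z_contact = −56.79 − 127.73 + 432.25 = 247.74 m.
Depth below ground = 461.9 − 247.74 = 214.2 m.

214.2 m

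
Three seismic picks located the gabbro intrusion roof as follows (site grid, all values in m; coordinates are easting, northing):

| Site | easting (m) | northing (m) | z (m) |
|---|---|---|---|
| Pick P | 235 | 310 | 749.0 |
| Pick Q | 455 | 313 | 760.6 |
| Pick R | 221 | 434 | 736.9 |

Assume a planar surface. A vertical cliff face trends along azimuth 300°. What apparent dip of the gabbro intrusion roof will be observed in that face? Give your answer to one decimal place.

5.3°

Two edge vectors: Pick P→Pick Q = (220, 3, 11.6), Pick P→Pick R = (-14, 124, -12.1).
Normal n = (Pick P→Pick Q) × (Pick P→Pick R) = (-1474.7, 2499.6, 27322).
So ∂z/∂easting = −n_x/n_z = 0.05397 and ∂z/∂northing = −n_y/n_z = −0.09149.
Unit vector along 300° is (sin 300°, cos 300°) = (-0.8660, 0.5000).
Slope in that direction = a·(-0.8660) + b·(0.5000) = −0.09249.
Apparent dip = arctan|0.09249| = 5.3° (true dip is 6.1°, so apparent ≤ true as expected).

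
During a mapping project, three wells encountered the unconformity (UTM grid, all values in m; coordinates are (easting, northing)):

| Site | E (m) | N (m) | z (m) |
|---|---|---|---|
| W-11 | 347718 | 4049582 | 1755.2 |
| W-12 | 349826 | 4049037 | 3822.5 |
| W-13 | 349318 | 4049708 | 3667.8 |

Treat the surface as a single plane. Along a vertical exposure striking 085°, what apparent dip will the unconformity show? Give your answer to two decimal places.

50.11°

Let the plane be z = a·E + b·N + c.
W-12−W-11: 2108a − 545b = 2067.3;  W-13−W-11: 1600a + 126b = 1912.6.
Solving gives a = 1.14525, b = 0.63649.
Unit vector along 085° is (sin 85°, cos 85°) = (0.9962, 0.0872).
Slope in that direction = a·(0.9962) + b·(0.0872) = 1.19637.
Apparent dip = arctan|1.19637| = 50.11° (true dip is 52.6°, so apparent ≤ true as expected).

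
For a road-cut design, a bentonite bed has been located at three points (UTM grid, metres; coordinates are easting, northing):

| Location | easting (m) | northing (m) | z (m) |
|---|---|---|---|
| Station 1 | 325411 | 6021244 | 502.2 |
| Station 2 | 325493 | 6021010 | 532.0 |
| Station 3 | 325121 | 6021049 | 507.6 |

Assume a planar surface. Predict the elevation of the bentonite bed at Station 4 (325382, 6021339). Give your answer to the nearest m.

Let the plane be z = a·easting + b·northing + c.
Station 2−Station 1: 82a − 234b = 29.8;  Station 3−Station 1: −290a − 195b = 5.4.
Solving gives a = 0.05423256, b = −0.10834586.
Then c = 502.2 − a·325411 − b·6021244 = 635231.16.
At (325382, 6021339): z = 17646.3 − 652387.1 + 635231.16 = 490.3 m.

490 m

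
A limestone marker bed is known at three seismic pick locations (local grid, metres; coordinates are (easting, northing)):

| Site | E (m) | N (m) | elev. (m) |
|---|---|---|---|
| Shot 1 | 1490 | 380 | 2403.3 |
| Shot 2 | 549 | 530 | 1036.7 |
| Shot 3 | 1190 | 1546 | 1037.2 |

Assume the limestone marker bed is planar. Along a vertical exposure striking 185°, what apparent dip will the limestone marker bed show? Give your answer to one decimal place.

Two edge vectors: Shot 1→Shot 2 = (-941, 150, -1366.6), Shot 1→Shot 3 = (-300, 1166, -1366.1).
Normal n = (Shot 1→Shot 2) × (Shot 1→Shot 3) = (1388540.6, -875520.1, -1052206).
So ∂z/∂E = −n_x/n_z = 1.31965 and ∂z/∂N = −n_y/n_z = −0.83208.
Unit vector along 185° is (sin 185°, cos 185°) = (-0.0872, -0.9962).
Slope in that direction = a·(-0.0872) + b·(-0.9962) = 0.71390.
Apparent dip = arctan|0.71390| = 35.5° (true dip is 57.3°, so apparent ≤ true as expected).

35.5°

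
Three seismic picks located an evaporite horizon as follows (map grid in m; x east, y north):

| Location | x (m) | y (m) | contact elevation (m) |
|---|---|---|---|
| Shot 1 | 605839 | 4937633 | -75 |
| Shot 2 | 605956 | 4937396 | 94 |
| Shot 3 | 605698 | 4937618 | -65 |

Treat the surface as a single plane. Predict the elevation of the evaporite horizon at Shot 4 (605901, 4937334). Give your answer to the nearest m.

Two edge vectors: Shot 1→Shot 2 = (117, -237, 169), Shot 1→Shot 3 = (-141, -15, 10).
Normal n = (Shot 1→Shot 2) × (Shot 1→Shot 3) = (165, -24999, -35172).
So ∂z/∂x = −n_x/n_z = 0.00469123 and ∂z/∂y = −n_y/n_z = −0.71076424.
Intercept c from Shot 1: -75 − 2842.13 + 3509492.99 = 3506575.86.
At (605901, 4937334): z = 2842.4 − 3509280.5 + 3506575.86 = 137.8 m.

138 m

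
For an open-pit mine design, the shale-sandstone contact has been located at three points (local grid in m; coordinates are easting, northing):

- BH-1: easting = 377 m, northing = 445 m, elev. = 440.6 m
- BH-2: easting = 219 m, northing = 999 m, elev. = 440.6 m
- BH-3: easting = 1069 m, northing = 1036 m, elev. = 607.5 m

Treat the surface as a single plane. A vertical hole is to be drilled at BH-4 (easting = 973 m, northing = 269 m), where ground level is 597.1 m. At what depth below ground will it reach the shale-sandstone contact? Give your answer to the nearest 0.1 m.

50.6 m

Two edge vectors: BH-1→BH-2 = (-158, 554, 0), BH-1→BH-3 = (692, 591, 166.9).
Normal n = (BH-1→BH-2) × (BH-1→BH-3) = (92462.6, 26370.2, -476746).
So ∂z/∂easting = −n_x/n_z = 0.193945 and ∂z/∂northing = −n_y/n_z = 0.055313.
Intercept c from BH-1: 440.6 − 73.12 − 24.61 = 342.87.
At (973, 269): z_contact = 188.71 + 14.88 + 342.87 = 546.46 m.
Depth below ground = 597.1 − 546.46 = 50.6 m.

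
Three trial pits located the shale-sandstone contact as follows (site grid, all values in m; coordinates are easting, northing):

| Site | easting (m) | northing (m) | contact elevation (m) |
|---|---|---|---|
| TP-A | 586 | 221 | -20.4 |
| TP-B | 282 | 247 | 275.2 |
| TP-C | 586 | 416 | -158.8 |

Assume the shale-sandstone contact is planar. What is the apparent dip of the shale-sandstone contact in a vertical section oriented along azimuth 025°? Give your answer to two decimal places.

47.20°

Two edge vectors: TP-A→TP-B = (-304, 26, 295.6), TP-A→TP-C = (0, 195, -138.4).
Normal n = (TP-A→TP-B) × (TP-A→TP-C) = (-61240.4, -42073.6, -59280).
So ∂z/∂easting = −n_x/n_z = −1.03307 and ∂z/∂northing = −n_y/n_z = −0.70974.
Unit vector along 025° is (sin 25°, cos 25°) = (0.4226, 0.9063).
Slope in that direction = a·(0.4226) + b·(0.9063) = −1.07984.
Apparent dip = arctan|1.07984| = 47.20° (true dip is 51.4°, so apparent ≤ true as expected).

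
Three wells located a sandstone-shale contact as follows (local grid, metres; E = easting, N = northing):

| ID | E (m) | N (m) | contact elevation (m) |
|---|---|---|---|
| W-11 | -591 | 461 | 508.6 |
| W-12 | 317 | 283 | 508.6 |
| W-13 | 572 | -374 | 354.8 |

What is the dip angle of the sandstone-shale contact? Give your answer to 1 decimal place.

14.5°

Two edge vectors: W-11→W-12 = (908, -178, 0), W-11→W-13 = (1163, -835, -153.8).
Normal n = (W-11→W-12) × (W-11→W-13) = (27376.4, 139650.4, -551166).
So ∂z/∂E = −n_x/n_z = 0.04967 and ∂z/∂N = −n_y/n_z = 0.25337.
Gradient magnitude |∇z| = √(a² + b²) = √(0.00247 + 0.06420) = 0.25820.
True dip = arctan(0.25820) = 14.5°, dipping toward S (azimuth ≈ 191°).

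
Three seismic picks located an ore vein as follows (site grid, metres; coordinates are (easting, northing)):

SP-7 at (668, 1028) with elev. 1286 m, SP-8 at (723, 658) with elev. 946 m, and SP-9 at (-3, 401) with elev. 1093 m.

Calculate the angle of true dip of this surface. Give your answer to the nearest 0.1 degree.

Two edge vectors: SP-7→SP-8 = (55, -370, -340), SP-7→SP-9 = (-671, -627, -193).
Normal n = (SP-7→SP-8) × (SP-7→SP-9) = (-141770, 238755, -282755).
So ∂z/∂E = −n_x/n_z = −0.50139 and ∂z/∂N = −n_y/n_z = 0.84439.
Gradient magnitude |∇z| = √(a² + b²) = √(0.25139 + 0.71299) = 0.98203.
True dip = arctan(0.98203) = 44.5°, dipping toward SSE (azimuth ≈ 149°).

44.5°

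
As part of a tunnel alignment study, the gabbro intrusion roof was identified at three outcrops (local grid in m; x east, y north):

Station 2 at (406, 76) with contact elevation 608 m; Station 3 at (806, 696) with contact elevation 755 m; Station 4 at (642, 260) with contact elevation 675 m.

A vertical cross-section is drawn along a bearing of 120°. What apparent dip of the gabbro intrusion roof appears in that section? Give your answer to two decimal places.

6.75°

Let the plane be z = a·x + b·y + c.
Station 3−Station 2: 400a + 620b = 147;  Station 4−Station 2: 236a + 184b = 67.
Solving gives a = 0.19928, b = 0.10853.
Unit vector along 120° is (sin 120°, cos 120°) = (0.8660, -0.5000).
Slope in that direction = a·(0.8660) + b·(-0.5000) = 0.11832.
Apparent dip = arctan|0.11832| = 6.75° (true dip is 12.8°, so apparent ≤ true as expected).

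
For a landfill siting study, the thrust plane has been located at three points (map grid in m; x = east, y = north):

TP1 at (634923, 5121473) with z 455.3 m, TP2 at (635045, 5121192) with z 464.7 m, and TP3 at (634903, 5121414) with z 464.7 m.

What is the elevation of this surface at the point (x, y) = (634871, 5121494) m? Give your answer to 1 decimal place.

461.6 m

Let the plane be z = a·x + b·y + c.
TP2−TP1: 122a − 281b = 9.4;  TP3−TP1: −20a − 59b = 9.4.
Solving gives a = −0.162802309, b = −0.104134810.
Then c = 455.3 − a·634923 − b·5121473 = 637145.85.
At (634871, 5121494): z = −103358.5 − 533325.8 + 637145.85 = 461.6 m.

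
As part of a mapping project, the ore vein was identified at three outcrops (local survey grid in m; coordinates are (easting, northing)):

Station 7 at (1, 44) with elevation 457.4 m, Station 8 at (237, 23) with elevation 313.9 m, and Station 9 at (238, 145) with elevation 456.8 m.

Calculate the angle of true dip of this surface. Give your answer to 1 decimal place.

52.0°

Two edge vectors: Station 7→Station 8 = (236, -21, -143.5), Station 7→Station 9 = (237, 101, -0.6).
Normal n = (Station 7→Station 8) × (Station 7→Station 9) = (14506.1, -33867.9, 28813).
So ∂z/∂E = −n_x/n_z = −0.50346 and ∂z/∂N = −n_y/n_z = 1.17544.
Gradient magnitude |∇z| = √(a² + b²) = √(0.25347 + 1.38165) = 1.27872.
True dip = arctan(1.27872) = 52.0°, dipping toward SSE (azimuth ≈ 157°).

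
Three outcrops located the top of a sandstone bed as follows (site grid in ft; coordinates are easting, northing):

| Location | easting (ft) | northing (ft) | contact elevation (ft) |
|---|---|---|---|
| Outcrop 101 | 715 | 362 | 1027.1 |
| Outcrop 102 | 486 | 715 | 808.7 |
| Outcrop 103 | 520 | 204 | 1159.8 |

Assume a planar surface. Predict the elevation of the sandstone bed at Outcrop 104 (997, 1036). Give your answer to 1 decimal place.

Let the plane be z = a·easting + b·northing + c.
Outcrop 102−Outcrop 101: −229a + 353b = −218.4;  Outcrop 103−Outcrop 101: −195a − 158b = 132.7.
Solving gives a = −0.117466, b = −0.694900.
Then c = 1027.1 − a·715 − b·362 = 1362.64.
At (997, 1036): z = −117.1 − 719.9 + 1362.64 = 525.6 ft.

525.6 ft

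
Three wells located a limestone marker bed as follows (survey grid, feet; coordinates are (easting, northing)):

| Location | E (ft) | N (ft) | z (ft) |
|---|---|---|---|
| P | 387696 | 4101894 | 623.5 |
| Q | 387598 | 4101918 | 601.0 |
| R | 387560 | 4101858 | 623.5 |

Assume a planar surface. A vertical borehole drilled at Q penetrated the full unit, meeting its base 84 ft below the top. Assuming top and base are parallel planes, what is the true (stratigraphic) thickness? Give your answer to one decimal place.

76.1 ft

Two edge vectors: P→Q = (-98, 24, -22.5), P→R = (-136, -36, 0).
Normal n = (P→Q) × (P→R) = (-810, 3060, 6792).
So ∂z/∂E = −n_x/n_z = 0.11926 and ∂z/∂N = −n_y/n_z = −0.45053.
|∇z| = √(a²+b²) = 0.46605, so dip δ = arctan(0.46605) = 24.99°.
True thickness = vertical thickness × cos δ = 84 × cos 24.99° = 76.1 ft.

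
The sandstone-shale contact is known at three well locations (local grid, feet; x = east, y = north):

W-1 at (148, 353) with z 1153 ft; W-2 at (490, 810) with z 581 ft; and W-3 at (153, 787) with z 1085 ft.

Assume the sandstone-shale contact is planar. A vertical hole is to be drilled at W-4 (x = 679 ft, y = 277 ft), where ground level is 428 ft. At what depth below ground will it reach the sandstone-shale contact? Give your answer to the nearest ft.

Let the plane be z = a·x + b·y + c.
W-2−W-1: 342a + 457b = −572;  W-3−W-1: 5a + 434b = −68.
Solving gives a = −1.48602, b = −0.13956.
Then c = 1153 − a·148 − b·353 = 1422.20.
At (679, 277): z_contact = −1009.0 − 38.7 + 1422.20 = 374.5 ft.
Depth below ground = 428 − 374.5 = 53 ft.

53 ft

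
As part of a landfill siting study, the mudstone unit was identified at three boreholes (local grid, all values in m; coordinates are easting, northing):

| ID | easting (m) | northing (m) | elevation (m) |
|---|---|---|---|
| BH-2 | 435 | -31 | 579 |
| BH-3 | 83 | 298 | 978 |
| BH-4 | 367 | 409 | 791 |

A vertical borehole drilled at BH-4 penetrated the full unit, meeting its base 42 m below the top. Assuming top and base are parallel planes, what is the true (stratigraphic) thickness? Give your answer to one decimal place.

31.6 m

Let the plane be z = a·easting + b·northing + c.
BH-3−BH-2: −352a + 329b = 399;  BH-4−BH-2: −68a + 440b = 212.
Solving gives a = −0.79853, b = 0.35841.
|∇z| = √(a²+b²) = 0.87528, so dip δ = arctan(0.87528) = 41.19°.
True thickness = vertical thickness × cos δ = 42 × cos 41.19° = 31.6 m.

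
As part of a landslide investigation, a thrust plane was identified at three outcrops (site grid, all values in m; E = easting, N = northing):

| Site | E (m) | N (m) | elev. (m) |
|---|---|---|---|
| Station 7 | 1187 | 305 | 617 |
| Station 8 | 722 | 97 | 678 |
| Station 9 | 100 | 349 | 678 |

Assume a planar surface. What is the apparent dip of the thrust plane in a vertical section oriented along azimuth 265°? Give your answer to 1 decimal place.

4.3°

Two edge vectors: Station 7→Station 8 = (-465, -208, 61), Station 7→Station 9 = (-1087, 44, 61).
Normal n = (Station 7→Station 8) × (Station 7→Station 9) = (-15372, -37942, -246556).
So ∂z/∂E = −n_x/n_z = −0.06235 and ∂z/∂N = −n_y/n_z = −0.15389.
Unit vector along 265° is (sin 265°, cos 265°) = (-0.9962, -0.0872).
Slope in that direction = a·(-0.9962) + b·(-0.0872) = 0.07552.
Apparent dip = arctan|0.07552| = 4.3° (true dip is 9.4°, so apparent ≤ true as expected).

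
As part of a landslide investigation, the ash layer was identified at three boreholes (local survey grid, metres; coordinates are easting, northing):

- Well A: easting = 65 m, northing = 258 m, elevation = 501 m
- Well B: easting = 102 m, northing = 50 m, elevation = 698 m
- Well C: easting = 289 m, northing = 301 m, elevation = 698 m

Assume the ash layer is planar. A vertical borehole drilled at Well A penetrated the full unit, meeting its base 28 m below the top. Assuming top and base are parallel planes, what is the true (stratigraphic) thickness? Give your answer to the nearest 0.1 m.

Let the plane be z = a·easting + b·northing + c.
Well B−Well A: 37a − 208b = 197;  Well C−Well A: 224a + 43b = 197.
Solving gives a = 1.02623, b = −0.76456.
|∇z| = √(a²+b²) = 1.27973, so dip δ = arctan(1.27973) = 52.00°.
True thickness = vertical thickness × cos δ = 28 × cos 52.00° = 17.2 m.

17.2 m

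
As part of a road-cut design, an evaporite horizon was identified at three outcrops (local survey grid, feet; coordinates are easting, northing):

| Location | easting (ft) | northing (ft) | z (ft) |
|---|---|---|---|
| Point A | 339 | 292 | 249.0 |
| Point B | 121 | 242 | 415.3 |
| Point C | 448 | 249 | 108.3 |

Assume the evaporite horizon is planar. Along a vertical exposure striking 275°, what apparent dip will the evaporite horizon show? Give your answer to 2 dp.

Two edge vectors: Point A→Point B = (-218, -50, 166.3), Point A→Point C = (109, -43, -140.7).
Normal n = (Point A→Point B) × (Point A→Point C) = (14185.9, -12545.9, 14824).
So ∂z/∂easting = −n_x/n_z = −0.95695 and ∂z/∂northing = −n_y/n_z = 0.84632.
Unit vector along 275° is (sin 275°, cos 275°) = (-0.9962, 0.0872).
Slope in that direction = a·(-0.9962) + b·(0.0872) = 1.02708.
Apparent dip = arctan|1.02708| = 45.77° (true dip is 51.9°, so apparent ≤ true as expected).

45.77°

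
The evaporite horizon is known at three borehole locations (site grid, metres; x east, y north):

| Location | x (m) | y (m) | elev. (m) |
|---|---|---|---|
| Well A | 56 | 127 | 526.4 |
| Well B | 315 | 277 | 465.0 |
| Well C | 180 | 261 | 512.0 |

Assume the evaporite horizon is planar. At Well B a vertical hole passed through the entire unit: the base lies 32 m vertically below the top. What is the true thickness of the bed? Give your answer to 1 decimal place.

Let the plane be z = a·x + b·y + c.
Well B−Well A: 259a + 150b = −61.4;  Well C−Well A: 124a + 134b = −14.4.
Solving gives a = −0.37673, b = 0.24115.
|∇z| = √(a²+b²) = 0.44730, so dip δ = arctan(0.44730) = 24.10°.
True thickness = vertical thickness × cos δ = 32 × cos 24.10° = 29.2 m.

29.2 m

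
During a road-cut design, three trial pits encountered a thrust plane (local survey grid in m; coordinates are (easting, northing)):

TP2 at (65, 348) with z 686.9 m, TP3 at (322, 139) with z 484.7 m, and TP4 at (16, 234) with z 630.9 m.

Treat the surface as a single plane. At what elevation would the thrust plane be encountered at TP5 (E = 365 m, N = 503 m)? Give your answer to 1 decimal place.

696.1 m

Let the plane be z = a·E + b·N + c.
TP3−TP2: 257a − 209b = −202.2;  TP4−TP2: −49a − 114b = −56.
Solving gives a = −0.28698, b = 0.61458.
Then c = 686.9 − a·65 − b·348 = 491.68.
At (365, 503): z = −104.7 + 309.1 + 491.68 = 696.1 m.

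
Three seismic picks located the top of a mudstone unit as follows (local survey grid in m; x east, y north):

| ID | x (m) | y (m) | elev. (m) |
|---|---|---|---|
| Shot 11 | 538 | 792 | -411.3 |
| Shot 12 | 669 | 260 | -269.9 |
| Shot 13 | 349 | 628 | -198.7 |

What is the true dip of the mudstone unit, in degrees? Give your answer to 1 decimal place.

Let the plane be z = a·x + b·y + c.
Shot 12−Shot 11: 131a − 532b = 141.4;  Shot 13−Shot 11: −189a − 164b = 212.6.
Solving gives a = −0.73680, b = −0.44722.
Gradient magnitude |∇z| = √(a² + b²) = √(0.54288 + 0.20001) = 0.86191.
True dip = arctan(0.86191) = 40.8°, dipping toward ENE (azimuth ≈ 059°).

40.8°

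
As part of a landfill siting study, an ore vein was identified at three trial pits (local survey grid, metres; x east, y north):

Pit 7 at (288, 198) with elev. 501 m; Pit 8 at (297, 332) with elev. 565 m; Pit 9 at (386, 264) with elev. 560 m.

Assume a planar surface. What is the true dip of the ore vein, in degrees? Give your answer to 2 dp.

28.54°

Let the plane be z = a·x + b·y + c.
Pit 8−Pit 7: 9a + 134b = 64;  Pit 9−Pit 7: 98a + 66b = 59.
Solving gives a = 0.29367, b = 0.45789.
Gradient magnitude |∇z| = √(a² + b²) = √(0.08624 + 0.20966) = 0.54397.
True dip = arctan(0.54397) = 28.54°, dipping toward SSW (azimuth ≈ 213°).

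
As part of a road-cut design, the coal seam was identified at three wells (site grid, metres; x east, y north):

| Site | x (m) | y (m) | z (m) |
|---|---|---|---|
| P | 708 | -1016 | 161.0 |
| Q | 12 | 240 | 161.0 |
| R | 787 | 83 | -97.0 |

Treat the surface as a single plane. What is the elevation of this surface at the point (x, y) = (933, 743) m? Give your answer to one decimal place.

Let the plane be z = a·x + b·y + c.
Q−P: −696a + 1256b = 0;  R−P: 79a + 1099b = −258.
Solving gives a = −0.375000, b = −0.207803.
Then c = 161 − a·708 − b·-1016 = 215.37.
At (933, 743): z = −349.9 − 154.4 + 215.37 = -288.9 m.

-288.9 m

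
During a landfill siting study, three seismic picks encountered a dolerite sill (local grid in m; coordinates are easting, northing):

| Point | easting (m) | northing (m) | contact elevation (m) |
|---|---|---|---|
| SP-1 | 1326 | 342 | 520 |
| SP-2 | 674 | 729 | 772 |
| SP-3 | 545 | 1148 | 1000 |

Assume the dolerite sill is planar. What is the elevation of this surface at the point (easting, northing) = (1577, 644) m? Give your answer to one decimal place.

Two edge vectors: SP-1→SP-2 = (-652, 387, 252), SP-1→SP-3 = (-781, 806, 480).
Normal n = (SP-1→SP-2) × (SP-1→SP-3) = (-17352, 116148, -223265).
So ∂z/∂easting = −n_x/n_z = −0.077719 and ∂z/∂northing = −n_y/n_z = 0.520225.
Intercept c from SP-1: 520 + 103.06 − 177.92 = 445.14.
At (1577, 644): z = −122.6 + 335.0 + 445.14 = 657.6 m.

657.6 m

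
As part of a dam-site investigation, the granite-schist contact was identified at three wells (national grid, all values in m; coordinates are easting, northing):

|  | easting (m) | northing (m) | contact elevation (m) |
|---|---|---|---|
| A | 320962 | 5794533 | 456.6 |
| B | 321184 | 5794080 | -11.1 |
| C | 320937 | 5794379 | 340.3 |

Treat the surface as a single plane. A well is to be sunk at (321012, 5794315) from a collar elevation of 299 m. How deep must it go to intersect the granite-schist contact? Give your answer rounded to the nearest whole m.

Two edge vectors: A→B = (222, -453, -467.7), A→C = (-25, -154, -116.3).
Normal n = (A→B) × (A→C) = (-19341.9, 37511.1, -45513).
So ∂z/∂easting = −n_x/n_z = −0.42497528 and ∂z/∂northing = −n_y/n_z = 0.82418430.
Intercept c from A: 456.6 + 136400.92 − 4775763.12 = −4638905.60.
At (321012, 5794315): z_contact = −136422.2 + 4775583.4 − 4638905.60 = 255.7 m.
Depth below ground = 299 − 255.7 = 43 m.

43 m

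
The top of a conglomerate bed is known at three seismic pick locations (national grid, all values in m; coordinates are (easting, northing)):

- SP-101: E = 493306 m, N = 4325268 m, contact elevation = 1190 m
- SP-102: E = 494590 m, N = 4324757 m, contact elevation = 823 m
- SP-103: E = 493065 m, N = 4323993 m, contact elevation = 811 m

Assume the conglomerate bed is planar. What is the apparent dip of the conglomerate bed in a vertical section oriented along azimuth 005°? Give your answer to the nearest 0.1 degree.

17.3°

Let the plane be z = a·E + b·N + c.
SP-102−SP-101: 1284a − 511b = −367;  SP-103−SP-101: −241a − 1275b = −379.
Solving gives a = −0.15581, b = 0.32671.
Unit vector along 005° is (sin 5°, cos 5°) = (0.0872, 0.9962).
Slope in that direction = a·(0.0872) + b·(0.9962) = 0.31188.
Apparent dip = arctan|0.31188| = 17.3° (true dip is 19.9°, so apparent ≤ true as expected).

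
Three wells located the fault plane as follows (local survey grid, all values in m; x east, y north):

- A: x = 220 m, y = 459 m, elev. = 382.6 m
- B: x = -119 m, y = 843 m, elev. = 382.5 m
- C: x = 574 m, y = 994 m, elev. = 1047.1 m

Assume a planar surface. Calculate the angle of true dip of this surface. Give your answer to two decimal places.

47.01°

Let the plane be z = a·x + b·y + c.
B−A: −339a + 384b = −0.1;  C−A: 354a + 535b = 664.5.
Solving gives a = 0.80435, b = 0.70983.
Gradient magnitude |∇z| = √(a² + b²) = √(0.64698 + 0.50386) = 1.07277.
True dip = arctan(1.07277) = 47.01°, dipping toward SW (azimuth ≈ 229°).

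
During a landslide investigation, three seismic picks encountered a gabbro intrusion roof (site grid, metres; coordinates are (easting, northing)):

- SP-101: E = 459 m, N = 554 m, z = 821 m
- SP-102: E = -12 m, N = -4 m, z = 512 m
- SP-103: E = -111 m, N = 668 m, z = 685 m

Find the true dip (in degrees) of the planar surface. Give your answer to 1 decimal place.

Let the plane be z = a·E + b·N + c.
SP-102−SP-101: −471a − 558b = −309;  SP-103−SP-101: −570a + 114b = −136.
Solving gives a = 0.29889, b = 0.30147.
Gradient magnitude |∇z| = √(a² + b²) = √(0.08934 + 0.09089) = 0.42453.
True dip = arctan(0.42453) = 23.0°, dipping toward SW (azimuth ≈ 225°).

23.0°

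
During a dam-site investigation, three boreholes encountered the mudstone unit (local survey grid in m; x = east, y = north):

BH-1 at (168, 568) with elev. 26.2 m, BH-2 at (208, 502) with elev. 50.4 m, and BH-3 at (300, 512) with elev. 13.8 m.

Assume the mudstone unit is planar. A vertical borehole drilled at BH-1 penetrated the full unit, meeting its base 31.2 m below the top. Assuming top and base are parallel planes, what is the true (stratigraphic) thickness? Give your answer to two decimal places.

Two edge vectors: BH-1→BH-2 = (40, -66, 24.2), BH-1→BH-3 = (132, -56, -12.4).
Normal n = (BH-1→BH-2) × (BH-1→BH-3) = (2173.6, 3690.4, 6472).
So ∂z/∂x = −n_x/n_z = −0.33585 and ∂z/∂y = −n_y/n_z = −0.57021.
|∇z| = √(a²+b²) = 0.66176, so dip δ = arctan(0.66176) = 33.50°.
True thickness = vertical thickness × cos δ = 31.2 × cos 33.50° = 26.02 m.

26.02 m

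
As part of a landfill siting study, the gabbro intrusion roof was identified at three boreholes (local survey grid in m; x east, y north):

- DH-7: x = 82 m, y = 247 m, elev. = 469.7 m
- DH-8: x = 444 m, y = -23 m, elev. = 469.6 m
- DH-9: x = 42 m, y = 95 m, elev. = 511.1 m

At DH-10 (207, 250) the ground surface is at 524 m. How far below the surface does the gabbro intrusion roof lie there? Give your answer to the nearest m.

76 m

Two edge vectors: DH-7→DH-8 = (362, -270, -0.1), DH-7→DH-9 = (-40, -152, 41.4).
Normal n = (DH-7→DH-8) × (DH-7→DH-9) = (-11193.2, -14982.8, -65824).
So ∂z/∂x = −n_x/n_z = −0.17005 and ∂z/∂y = −n_y/n_z = −0.22762.
Intercept c from DH-7: 469.7 + 13.94 + 56.22 = 539.87.
At (207, 250): z_contact = −35.2 − 56.9 + 539.87 = 447.8 m.
Depth below ground = 524 − 447.8 = 76 m.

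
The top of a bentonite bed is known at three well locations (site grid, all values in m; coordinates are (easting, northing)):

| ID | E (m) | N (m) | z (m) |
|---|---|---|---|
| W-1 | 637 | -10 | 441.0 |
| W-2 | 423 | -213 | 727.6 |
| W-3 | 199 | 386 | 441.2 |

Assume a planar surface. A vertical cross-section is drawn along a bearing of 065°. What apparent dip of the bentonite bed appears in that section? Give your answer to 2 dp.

Let the plane be z = a·E + b·N + c.
W-2−W-1: −214a − 203b = 286.6;  W-3−W-1: −438a + 396b = 0.2.
Solving gives a = −0.65378, b = −0.72262.
Unit vector along 065° is (sin 65°, cos 65°) = (0.9063, 0.4226).
Slope in that direction = a·(0.9063) + b·(0.4226) = −0.89792.
Apparent dip = arctan|0.89792| = 41.92° (true dip is 44.3°, so apparent ≤ true as expected).

41.92°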